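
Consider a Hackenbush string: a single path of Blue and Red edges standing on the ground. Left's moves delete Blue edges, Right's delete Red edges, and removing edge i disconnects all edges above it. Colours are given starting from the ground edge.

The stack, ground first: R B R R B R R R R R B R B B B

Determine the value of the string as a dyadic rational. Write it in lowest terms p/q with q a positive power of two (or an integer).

Recurse on prefixes of the 15-edge string R B R R B R R R R R B R B B B:
1 of 15 · R · max L −∞ · min R 0 gives -1
2 of 15 · RB · max L -1 · min R 0 gives -1/2
3 of 15 · RBR · max L -1 · min R -1/2 gives -3/4
4 of 15 · RBRR · max L -1 · min R -3/4 gives -7/8
5 of 15 · RBRRB · max L -7/8 · min R -3/4 gives -13/16
6 of 15 · RBRRBR · max L -7/8 · min R -13/16 gives -27/32
7 of 15 · RBRRBRR · max L -7/8 · min R -27/32 gives -55/64
8 of 15 · RBRRBRRR · max L -7/8 · min R -55/64 gives -111/128
9 of 15 · RBRRBRRRR · max L -7/8 · min R -111/128 gives -223/256
10 of 15 · RBRRBRRRRR · max L -7/8 · min R -223/256 gives -447/512
11 of 15 · RBRRBRRRRRB · max L -447/512 · min R -223/256 gives -893/1024
12 of 15 · RBRRBRRRRRBR · max L -447/512 · min R -893/1024 gives -1787/2048
13 of 15 · RBRRBRRRRRBRB · max L -1787/2048 · min R -893/1024 gives -3573/4096
14 of 15 · RBRRBRRRRRBRBB · max L -3573/4096 · min R -893/1024 gives -7145/8192
15 of 15 · RBRRBRRRRRBRBBB · max L -7145/8192 · min R -893/1024 gives -14289/16384

-14289/16384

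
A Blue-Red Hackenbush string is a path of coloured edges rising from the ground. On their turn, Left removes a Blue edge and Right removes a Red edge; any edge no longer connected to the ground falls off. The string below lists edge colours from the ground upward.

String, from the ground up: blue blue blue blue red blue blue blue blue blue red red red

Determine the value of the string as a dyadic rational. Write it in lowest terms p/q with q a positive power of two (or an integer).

edge 1 of 13 (blue): { 0 | — } => 1
edge 2 of 13 (blue): { 0,1 | — } => 2
edge 3 of 13 (blue): { 0,1,2 | — } => 3
edge 4 of 13 (blue): { 0,1,2,3 | — } => 4
edge 5 of 13 (red): { 0,1,2,3 | 4 } => 7/2
edge 6 of 13 (blue): { 0,1,2,3,7/2 | 4 } => 15/4
edge 7 of 13 (blue): { 0,1,2,3,7/2,15/4 | 4 } => 31/8
edge 8 of 13 (blue): { 0,1,2,3,7/2,15/4,31/8 | 4 } => 63/16
edge 9 of 13 (blue): { 0,1,2,3,7/2,15/4,31/8,63/16 | 4 } => 127/32
edge 10 of 13 (blue): { 0,1,2,3,7/2,15/4,31/8,63/16,127/32 | 4 } => 255/64
edge 11 of 13 (red): { 0,1,2,3,7/2,15/4,31/8,63/16,127/32 | 255/64,4 } => 509/128
edge 12 of 13 (red): { 0,1,2,3,7/2,15/4,31/8,63/16,127/32 | 509/128,255/64,4 } => 1017/256
edge 13 of 13 (red): { 0,1,2,3,7/2,15/4,31/8,63/16,127/32 | 1017/256,509/128,255/64,4 } => 2033/512

2033/512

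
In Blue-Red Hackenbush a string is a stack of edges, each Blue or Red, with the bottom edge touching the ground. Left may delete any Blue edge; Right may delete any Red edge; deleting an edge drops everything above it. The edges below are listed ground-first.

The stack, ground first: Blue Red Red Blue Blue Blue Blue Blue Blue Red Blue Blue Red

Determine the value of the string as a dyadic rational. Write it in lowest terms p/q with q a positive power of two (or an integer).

2029/4096

B: Left { 0 }, Right { ∅ } ⇒ simplest 1
BR: Left { 0 }, Right { 1 } ⇒ simplest 1/2
BRR: Left { 0 }, Right { 1/2,1 } ⇒ simplest 1/4
BRRB: Left { 0,1/4 }, Right { 1/2,1 } ⇒ simplest 3/8
BRRBB: Left { 0,1/4,3/8 }, Right { 1/2,1 } ⇒ simplest 7/16
BRRBBB: Left { 0,1/4,3/8,7/16 }, Right { 1/2,1 } ⇒ simplest 15/32
BRRBBBB: Left { 0,1/4,3/8,7/16,15/32 }, Right { 1/2,1 } ⇒ simplest 31/64
BRRBBBBB: Left { 0,1/4,3/8,7/16,15/32,31/64 }, Right { 1/2,1 } ⇒ simplest 63/128
BRRBBBBBB: Left { 0,1/4,3/8,7/16,15/32,31/64,63/128 }, Right { 1/2,1 } ⇒ simplest 127/256
BRRBBBBBBR: Left { 0,1/4,3/8,7/16,15/32,31/64,63/128 }, Right { 127/256,1/2,1 } ⇒ simplest 253/512
BRRBBBBBBRB: Left { 0,1/4,3/8,7/16,15/32,31/64,63/128,253/512 }, Right { 127/256,1/2,1 } ⇒ simplest 507/1024
BRRBBBBBBRBB: Left { 0,1/4,3/8,7/16,15/32,31/64,63/128,253/512,507/1024 }, Right { 127/256,1/2,1 } ⇒ simplest 1015/2048
BRRBBBBBBRBBR: Left { 0,1/4,3/8,7/16,15/32,31/64,63/128,253/512,507/1024 }, Right { 1015/2048,127/256,1/2,1 } ⇒ simplest 2029/4096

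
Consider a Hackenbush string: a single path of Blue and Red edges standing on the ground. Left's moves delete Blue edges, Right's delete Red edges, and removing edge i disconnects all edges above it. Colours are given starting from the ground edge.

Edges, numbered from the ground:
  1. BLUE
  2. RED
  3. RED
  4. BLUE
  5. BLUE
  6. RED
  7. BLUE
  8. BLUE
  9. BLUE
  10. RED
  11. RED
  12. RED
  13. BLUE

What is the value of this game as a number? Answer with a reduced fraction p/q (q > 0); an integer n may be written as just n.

Build v(s[:k]) for k = 1..13, string s = BLUE RED RED BLUE BLUE RED BLUE BLUE BLUE RED RED RED BLUE.
B: Left { 0 }, Right { · } => simplest 1
BR: Left { 0 }, Right { 1 } => simplest 1/2
BRR: Left { 0 }, Right { 1/2,1 } => simplest 1/4
BRRB: Left { 0,1/4 }, Right { 1/2,1 } => simplest 3/8
BRRBB: Left { 0,1/4,3/8 }, Right { 1/2,1 } => simplest 7/16
BRRBBR: Left { 0,1/4,3/8 }, Right { 7/16,1/2,1 } => simplest 13/32
BRRBBRB: Left { 0,1/4,3/8,13/32 }, Right { 7/16,1/2,1 } => simplest 27/64
BRRBBRBB: Left { 0,1/4,3/8,13/32,27/64 }, Right { 7/16,1/2,1 } => simplest 55/128
BRRBBRBBB: Left { 0,1/4,3/8,13/32,27/64,55/128 }, Right { 7/16,1/2,1 } => simplest 111/256
BRRBBRBBBR: Left { 0,1/4,3/8,13/32,27/64,55/128 }, Right { 111/256,7/16,1/2,1 } => simplest 221/512
BRRBBRBBBRR: Left { 0,1/4,3/8,13/32,27/64,55/128 }, Right { 221/512,111/256,7/16,1/2,1 } => simplest 441/1024
BRRBBRBBBRRR: Left { 0,1/4,3/8,13/32,27/64,55/128 }, Right { 441/1024,221/512,111/256,7/16,1/2,1 } => simplest 881/2048
BRRBBRBBBRRRB: Left { 0,1/4,3/8,13/32,27/64,55/128,881/2048 }, Right { 441/1024,221/512,111/256,7/16,1/2,1 } => simplest 1763/4096

1763/4096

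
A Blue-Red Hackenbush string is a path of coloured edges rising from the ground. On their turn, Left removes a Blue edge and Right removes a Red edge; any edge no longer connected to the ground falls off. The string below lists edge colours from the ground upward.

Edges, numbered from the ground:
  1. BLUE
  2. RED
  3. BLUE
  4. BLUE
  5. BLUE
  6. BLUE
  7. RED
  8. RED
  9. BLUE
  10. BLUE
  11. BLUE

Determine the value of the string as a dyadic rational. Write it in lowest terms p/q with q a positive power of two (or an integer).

975/1024

g_1 [B]  L=[0]  R=[—]  ⇒ 1
g_2 [BR]  L=[0]  R=[1]  ⇒ 1/2
g_3 [BRB]  L=[0 1/2]  R=[1]  ⇒ 3/4
g_4 [BRBB]  L=[0 1/2 3/4]  R=[1]  ⇒ 7/8
g_5 [BRBBB]  L=[0 1/2 3/4 7/8]  R=[1]  ⇒ 15/16
g_6 [BRBBBB]  L=[0 1/2 3/4 7/8 15/16]  R=[1]  ⇒ 31/32
g_7 [BRBBBBR]  L=[0 1/2 3/4 7/8 15/16]  R=[31/32 1]  ⇒ 61/64
g_8 [BRBBBBRR]  L=[0 1/2 3/4 7/8 15/16]  R=[61/64 31/32 1]  ⇒ 121/128
g_9 [BRBBBBRRB]  L=[0 1/2 3/4 7/8 15/16 121/128]  R=[61/64 31/32 1]  ⇒ 243/256
g_10 [BRBBBBRRBB]  L=[0 1/2 3/4 7/8 15/16 121/128 243/256]  R=[61/64 31/32 1]  ⇒ 487/512
g_11 [BRBBBBRRBBB]  L=[0 1/2 3/4 7/8 15/16 121/128 243/256 487/512]  R=[61/64 31/32 1]  ⇒ 975/1024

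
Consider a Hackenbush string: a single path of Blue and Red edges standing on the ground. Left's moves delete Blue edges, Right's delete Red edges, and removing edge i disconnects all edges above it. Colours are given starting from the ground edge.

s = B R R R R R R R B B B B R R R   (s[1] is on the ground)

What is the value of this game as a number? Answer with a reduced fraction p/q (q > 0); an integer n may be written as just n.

edge 1 of 15 (B): { 0 | — } => 1
edge 2 of 15 (R): { 0 | 1 } => 1/2
edge 3 of 15 (R): { 0 | 1/2; 1 } => 1/4
edge 4 of 15 (R): { 0 | 1/4; 1/2; 1 } => 1/8
edge 5 of 15 (R): { 0 | 1/8; 1/4; 1/2; 1 } => 1/16
edge 6 of 15 (R): { 0 | 1/16; 1/8; 1/4; 1/2; 1 } => 1/32
edge 7 of 15 (R): { 0 | 1/32; 1/16; 1/8; 1/4; 1/2; 1 } => 1/64
edge 8 of 15 (R): { 0 | 1/64; 1/32; 1/16; 1/8; 1/4; 1/2; 1 } => 1/128
edge 9 of 15 (B): { 0; 1/128 | 1/64; 1/32; 1/16; 1/8; 1/4; 1/2; 1 } => 3/256
edge 10 of 15 (B): { 0; 1/128; 3/256 | 1/64; 1/32; 1/16; 1/8; 1/4; 1/2; 1 } => 7/512
edge 11 of 15 (B): { 0; 1/128; 3/256; 7/512 | 1/64; 1/32; 1/16; 1/8; 1/4; 1/2; 1 } => 15/1024
edge 12 of 15 (B): { 0; 1/128; 3/256; 7/512; 15/1024 | 1/64; 1/32; 1/16; 1/8; 1/4; 1/2; 1 } => 31/2048
edge 13 of 15 (R): { 0; 1/128; 3/256; 7/512; 15/1024 | 31/2048; 1/64; 1/32; 1/16; 1/8; 1/4; 1/2; 1 } => 61/4096
edge 14 of 15 (R): { 0; 1/128; 3/256; 7/512; 15/1024 | 61/4096; 31/2048; 1/64; 1/32; 1/16; 1/8; 1/4; 1/2; 1 } => 121/8192
edge 15 of 15 (R): { 0; 1/128; 3/256; 7/512; 15/1024 | 121/8192; 61/4096; 31/2048; 1/64; 1/32; 1/16; 1/8; 1/4; 1/2; 1 } => 241/16384

241/16384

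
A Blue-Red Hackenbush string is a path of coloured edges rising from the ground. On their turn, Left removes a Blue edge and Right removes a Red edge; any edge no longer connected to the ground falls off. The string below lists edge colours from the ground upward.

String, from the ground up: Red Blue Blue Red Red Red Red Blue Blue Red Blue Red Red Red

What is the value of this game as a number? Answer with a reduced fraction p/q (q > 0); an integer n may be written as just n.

-3887/8192

G(R) = { — | 0 } → -1
G(RB) = { -1 | 0 } → -1/2
G(RBB) = { -1, -1/2 | 0 } → -1/4
G(RBBR) = { -1, -1/2 | -1/4, 0 } → -3/8
G(RBBRR) = { -1, -1/2 | -3/8, -1/4, 0 } → -7/16
G(RBBRRR) = { -1, -1/2 | -7/16, -3/8, -1/4, 0 } → -15/32
G(RBBRRRR) = { -1, -1/2 | -15/32, -7/16, -3/8, -1/4, 0 } → -31/64
G(RBBRRRRB) = { -1, -1/2, -31/64 | -15/32, -7/16, -3/8, -1/4, 0 } → -61/128
G(RBBRRRRBB) = { -1, -1/2, -31/64, -61/128 | -15/32, -7/16, -3/8, -1/4, 0 } → -121/256
G(RBBRRRRBBR) = { -1, -1/2, -31/64, -61/128 | -121/256, -15/32, -7/16, -3/8, -1/4, 0 } → -243/512
G(RBBRRRRBBRB) = { -1, -1/2, -31/64, -61/128, -243/512 | -121/256, -15/32, -7/16, -3/8, -1/4, 0 } → -485/1024
G(RBBRRRRBBRBR) = { -1, -1/2, -31/64, -61/128, -243/512 | -485/1024, -121/256, -15/32, -7/16, -3/8, -1/4, 0 } → -971/2048
G(RBBRRRRBBRBRR) = { -1, -1/2, -31/64, -61/128, -243/512 | -971/2048, -485/1024, -121/256, -15/32, -7/16, -3/8, -1/4, 0 } → -1943/4096
G(RBBRRRRBBRBRRR) = { -1, -1/2, -31/64, -61/128, -243/512 | -1943/4096, -971/2048, -485/1024, -121/256, -15/32, -7/16, -3/8, -1/4, 0 } → -3887/8192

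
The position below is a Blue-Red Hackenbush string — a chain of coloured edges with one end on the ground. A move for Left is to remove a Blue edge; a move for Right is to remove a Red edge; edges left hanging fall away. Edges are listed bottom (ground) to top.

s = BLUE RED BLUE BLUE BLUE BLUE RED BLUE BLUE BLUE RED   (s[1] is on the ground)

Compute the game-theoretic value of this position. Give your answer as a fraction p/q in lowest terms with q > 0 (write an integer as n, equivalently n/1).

step 1: add BLUE to get B; options L={ 0 } R={ · } → 1
step 2: add RED to get BR; options L={ 0 } R={ 1 } → 1/2
step 3: add BLUE to get BRB; options L={ 0 1/2 } R={ 1 } → 3/4
step 4: add BLUE to get BRBB; options L={ 0 1/2 3/4 } R={ 1 } → 7/8
step 5: add BLUE to get BRBBB; options L={ 0 1/2 3/4 7/8 } R={ 1 } → 15/16
step 6: add BLUE to get BRBBBB; options L={ 0 1/2 3/4 7/8 15/16 } R={ 1 } → 31/32
step 7: add RED to get BRBBBBR; options L={ 0 1/2 3/4 7/8 15/16 } R={ 31/32 1 } → 61/64
step 8: add BLUE to get BRBBBBRB; options L={ 0 1/2 3/4 7/8 15/16 61/64 } R={ 31/32 1 } → 123/128
step 9: add BLUE to get BRBBBBRBB; options L={ 0 1/2 3/4 7/8 15/16 61/64 123/128 } R={ 31/32 1 } → 247/256
step 10: add BLUE to get BRBBBBRBBB; options L={ 0 1/2 3/4 7/8 15/16 61/64 123/128 247/256 } R={ 31/32 1 } → 495/512
step 11: add RED to get BRBBBBRBBBR; options L={ 0 1/2 3/4 7/8 15/16 61/64 123/128 247/256 } R={ 495/512 31/32 1 } → 989/1024

989/1024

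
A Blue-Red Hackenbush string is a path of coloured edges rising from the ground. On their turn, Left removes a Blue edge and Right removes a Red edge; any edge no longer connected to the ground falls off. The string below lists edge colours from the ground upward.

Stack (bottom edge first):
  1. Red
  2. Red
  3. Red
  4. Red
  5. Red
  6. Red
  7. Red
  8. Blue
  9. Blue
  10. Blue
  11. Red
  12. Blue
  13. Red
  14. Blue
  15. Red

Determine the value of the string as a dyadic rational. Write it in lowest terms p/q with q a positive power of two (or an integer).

R: Left { (no moves) }, Right { 0 } → simplest -1
RR: Left { (no moves) }, Right { -1,0 } → simplest -2
RRR: Left { (no moves) }, Right { -2,-1,0 } → simplest -3
RRRR: Left { (no moves) }, Right { -3,-2,-1,0 } → simplest -4
RRRRR: Left { (no moves) }, Right { -4,-3,-2,-1,0 } → simplest -5
RRRRRR: Left { (no moves) }, Right { -5,-4,-3,-2,-1,0 } → simplest -6
RRRRRRR: Left { (no moves) }, Right { -6,-5,-4,-3,-2,-1,0 } → simplest -7
RRRRRRRB: Left { -7 }, Right { -6,-5,-4,-3,-2,-1,0 } → simplest -13/2
RRRRRRRBB: Left { -7,-13/2 }, Right { -6,-5,-4,-3,-2,-1,0 } → simplest -25/4
RRRRRRRBBB: Left { -7,-13/2,-25/4 }, Right { -6,-5,-4,-3,-2,-1,0 } → simplest -49/8
RRRRRRRBBBR: Left { -7,-13/2,-25/4 }, Right { -49/8,-6,-5,-4,-3,-2,-1,0 } → simplest -99/16
RRRRRRRBBBRB: Left { -7,-13/2,-25/4,-99/16 }, Right { -49/8,-6,-5,-4,-3,-2,-1,0 } → simplest -197/32
RRRRRRRBBBRBR: Left { -7,-13/2,-25/4,-99/16 }, Right { -197/32,-49/8,-6,-5,-4,-3,-2,-1,0 } → simplest -395/64
RRRRRRRBBBRBRB: Left { -7,-13/2,-25/4,-99/16,-395/64 }, Right { -197/32,-49/8,-6,-5,-4,-3,-2,-1,0 } → simplest -789/128
RRRRRRRBBBRBRBR: Left { -7,-13/2,-25/4,-99/16,-395/64 }, Right { -789/128,-197/32,-49/8,-6,-5,-4,-3,-2,-1,0 } → simplest -1579/256

-1579/256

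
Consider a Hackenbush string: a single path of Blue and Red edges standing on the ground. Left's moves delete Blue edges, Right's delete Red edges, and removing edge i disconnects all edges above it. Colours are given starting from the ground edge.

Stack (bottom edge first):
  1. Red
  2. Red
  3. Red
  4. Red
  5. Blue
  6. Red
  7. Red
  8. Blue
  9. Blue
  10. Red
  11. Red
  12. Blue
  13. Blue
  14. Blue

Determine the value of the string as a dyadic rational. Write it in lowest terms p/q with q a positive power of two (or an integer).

g_1 [R]  L=[]  R=[0]  -> -1
g_2 [RR]  L=[]  R=[-1, 0]  -> -2
g_3 [RRR]  L=[]  R=[-2, -1, 0]  -> -3
g_4 [RRRR]  L=[]  R=[-3, -2, -1, 0]  -> -4
g_5 [RRRRB]  L=[-4]  R=[-3, -2, -1, 0]  -> -7/2
g_6 [RRRRBR]  L=[-4]  R=[-7/2, -3, -2, -1, 0]  -> -15/4
g_7 [RRRRBRR]  L=[-4]  R=[-15/4, -7/2, -3, -2, -1, 0]  -> -31/8
g_8 [RRRRBRRB]  L=[-4, -31/8]  R=[-15/4, -7/2, -3, -2, -1, 0]  -> -61/16
g_9 [RRRRBRRBB]  L=[-4, -31/8, -61/16]  R=[-15/4, -7/2, -3, -2, -1, 0]  -> -121/32
g_10 [RRRRBRRBBR]  L=[-4, -31/8, -61/16]  R=[-121/32, -15/4, -7/2, -3, -2, -1, 0]  -> -243/64
g_11 [RRRRBRRBBRR]  L=[-4, -31/8, -61/16]  R=[-243/64, -121/32, -15/4, -7/2, -3, -2, -1, 0]  -> -487/128
g_12 [RRRRBRRBBRRB]  L=[-4, -31/8, -61/16, -487/128]  R=[-243/64, -121/32, -15/4, -7/2, -3, -2, -1, 0]  -> -973/256
g_13 [RRRRBRRBBRRBB]  L=[-4, -31/8, -61/16, -487/128, -973/256]  R=[-243/64, -121/32, -15/4, -7/2, -3, -2, -1, 0]  -> -1945/512
g_14 [RRRRBRRBBRRBBB]  L=[-4, -31/8, -61/16, -487/128, -973/256, -1945/512]  R=[-243/64, -121/32, -15/4, -7/2, -3, -2, -1, 0]  -> -3889/1024

-3889/1024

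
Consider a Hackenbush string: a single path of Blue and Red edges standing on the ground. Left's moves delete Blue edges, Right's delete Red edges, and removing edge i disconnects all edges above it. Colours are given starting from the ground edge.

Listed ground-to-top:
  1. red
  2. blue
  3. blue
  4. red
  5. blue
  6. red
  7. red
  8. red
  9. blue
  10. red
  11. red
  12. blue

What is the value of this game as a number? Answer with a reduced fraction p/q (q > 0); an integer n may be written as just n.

value_1 [r]  L=[∅]  R=[0]  = -1
value_2 [rb]  L=[-1]  R=[0]  = -1/2
value_3 [rbb]  L=[-1; -1/2]  R=[0]  = -1/4
value_4 [rbbr]  L=[-1; -1/2]  R=[-1/4; 0]  = -3/8
value_5 [rbbrb]  L=[-1; -1/2; -3/8]  R=[-1/4; 0]  = -5/16
value_6 [rbbrbr]  L=[-1; -1/2; -3/8]  R=[-5/16; -1/4; 0]  = -11/32
value_7 [rbbrbrr]  L=[-1; -1/2; -3/8]  R=[-11/32; -5/16; -1/4; 0]  = -23/64
value_8 [rbbrbrrr]  L=[-1; -1/2; -3/8]  R=[-23/64; -11/32; -5/16; -1/4; 0]  = -47/128
value_9 [rbbrbrrrb]  L=[-1; -1/2; -3/8; -47/128]  R=[-23/64; -11/32; -5/16; -1/4; 0]  = -93/256
value_10 [rbbrbrrrbr]  L=[-1; -1/2; -3/8; -47/128]  R=[-93/256; -23/64; -11/32; -5/16; -1/4; 0]  = -187/512
value_11 [rbbrbrrrbrr]  L=[-1; -1/2; -3/8; -47/128]  R=[-187/512; -93/256; -23/64; -11/32; -5/16; -1/4; 0]  = -375/1024
value_12 [rbbrbrrrbrrb]  L=[-1; -1/2; -3/8; -47/128; -375/1024]  R=[-187/512; -93/256; -23/64; -11/32; -5/16; -1/4; 0]  = -749/2048

-749/2048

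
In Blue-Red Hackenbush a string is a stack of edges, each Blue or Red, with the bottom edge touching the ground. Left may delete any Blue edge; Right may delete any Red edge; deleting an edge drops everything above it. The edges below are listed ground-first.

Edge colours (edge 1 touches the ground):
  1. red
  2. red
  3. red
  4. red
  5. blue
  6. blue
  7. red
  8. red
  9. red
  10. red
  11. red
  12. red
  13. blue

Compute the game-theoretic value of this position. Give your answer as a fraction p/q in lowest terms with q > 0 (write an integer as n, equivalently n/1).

-1789/512

Build v(s[:k]) for k = 1..13, string s = red red red red blue blue red red red red red red blue.
v_1 [r]  L=[—]  R=[0]  — -1
v_2 [rr]  L=[—]  R=[-1,0]  — -2
v_3 [rrr]  L=[—]  R=[-2,-1,0]  — -3
v_4 [rrrr]  L=[—]  R=[-3,-2,-1,0]  — -4
v_5 [rrrrb]  L=[-4]  R=[-3,-2,-1,0]  — -7/2
v_6 [rrrrbb]  L=[-4,-7/2]  R=[-3,-2,-1,0]  — -13/4
v_7 [rrrrbbr]  L=[-4,-7/2]  R=[-13/4,-3,-2,-1,0]  — -27/8
v_8 [rrrrbbrr]  L=[-4,-7/2]  R=[-27/8,-13/4,-3,-2,-1,0]  — -55/16
v_9 [rrrrbbrrr]  L=[-4,-7/2]  R=[-55/16,-27/8,-13/4,-3,-2,-1,0]  — -111/32
v_10 [rrrrbbrrrr]  L=[-4,-7/2]  R=[-111/32,-55/16,-27/8,-13/4,-3,-2,-1,0]  — -223/64
v_11 [rrrrbbrrrrr]  L=[-4,-7/2]  R=[-223/64,-111/32,-55/16,-27/8,-13/4,-3,-2,-1,0]  — -447/128
v_12 [rrrrbbrrrrrr]  L=[-4,-7/2]  R=[-447/128,-223/64,-111/32,-55/16,-27/8,-13/4,-3,-2,-1,0]  — -895/256
v_13 [rrrrbbrrrrrrb]  L=[-4,-7/2,-895/256]  R=[-447/128,-223/64,-111/32,-55/16,-27/8,-13/4,-3,-2,-1,0]  — -1789/512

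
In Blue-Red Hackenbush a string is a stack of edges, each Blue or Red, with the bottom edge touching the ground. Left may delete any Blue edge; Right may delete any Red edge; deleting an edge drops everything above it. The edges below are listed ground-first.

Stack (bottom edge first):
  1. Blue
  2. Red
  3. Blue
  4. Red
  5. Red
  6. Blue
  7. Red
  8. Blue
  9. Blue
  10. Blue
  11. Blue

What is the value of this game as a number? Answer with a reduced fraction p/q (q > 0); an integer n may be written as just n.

607/1024

Build value(s[:k]) for k = 1..11, string s = Blue Red Blue Red Red Blue Red Blue Blue Blue Blue.
step 1: add Blue to get B; options L={ 0 } R={ none } => 1
step 2: add Red to get BR; options L={ 0 } R={ 1 } => 1/2
step 3: add Blue to get BRB; options L={ 0, 1/2 } R={ 1 } => 3/4
step 4: add Red to get BRBR; options L={ 0, 1/2 } R={ 3/4, 1 } => 5/8
step 5: add Red to get BRBRR; options L={ 0, 1/2 } R={ 5/8, 3/4, 1 } => 9/16
step 6: add Blue to get BRBRRB; options L={ 0, 1/2, 9/16 } R={ 5/8, 3/4, 1 } => 19/32
step 7: add Red to get BRBRRBR; options L={ 0, 1/2, 9/16 } R={ 19/32, 5/8, 3/4, 1 } => 37/64
step 8: add Blue to get BRBRRBRB; options L={ 0, 1/2, 9/16, 37/64 } R={ 19/32, 5/8, 3/4, 1 } => 75/128
step 9: add Blue to get BRBRRBRBB; options L={ 0, 1/2, 9/16, 37/64, 75/128 } R={ 19/32, 5/8, 3/4, 1 } => 151/256
step 10: add Blue to get BRBRRBRBBB; options L={ 0, 1/2, 9/16, 37/64, 75/128, 151/256 } R={ 19/32, 5/8, 3/4, 1 } => 303/512
step 11: add Blue to get BRBRRBRBBBB; options L={ 0, 1/2, 9/16, 37/64, 75/128, 151/256, 303/512 } R={ 19/32, 5/8, 3/4, 1 } => 607/1024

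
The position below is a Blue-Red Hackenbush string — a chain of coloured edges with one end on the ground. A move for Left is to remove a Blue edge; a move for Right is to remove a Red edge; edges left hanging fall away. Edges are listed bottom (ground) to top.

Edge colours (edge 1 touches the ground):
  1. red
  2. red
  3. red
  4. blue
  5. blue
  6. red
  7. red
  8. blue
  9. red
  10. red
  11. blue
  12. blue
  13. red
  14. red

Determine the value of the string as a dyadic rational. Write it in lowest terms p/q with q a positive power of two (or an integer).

-4967/2048

Prefix values for red red red blue blue red red blue red red blue blue red red via {L|R} + simplicity:
1 of 14 · r · max L −∞ · min R 0 -> -1
2 of 14 · rr · max L −∞ · min R -1 -> -2
3 of 14 · rrr · max L −∞ · min R -2 -> -3
4 of 14 · rrrb · max L -3 · min R -2 -> -5/2
5 of 14 · rrrbb · max L -5/2 · min R -2 -> -9/4
6 of 14 · rrrbbr · max L -5/2 · min R -9/4 -> -19/8
7 of 14 · rrrbbrr · max L -5/2 · min R -19/8 -> -39/16
8 of 14 · rrrbbrrb · max L -39/16 · min R -19/8 -> -77/32
9 of 14 · rrrbbrrbr · max L -39/16 · min R -77/32 -> -155/64
10 of 14 · rrrbbrrbrr · max L -39/16 · min R -155/64 -> -311/128
11 of 14 · rrrbbrrbrrb · max L -311/128 · min R -155/64 -> -621/256
12 of 14 · rrrbbrrbrrbb · max L -621/256 · min R -155/64 -> -1241/512
13 of 14 · rrrbbrrbrrbbr · max L -621/256 · min R -1241/512 -> -2483/1024
14 of 14 · rrrbbrrbrrbbrr · max L -621/256 · min R -2483/1024 -> -4967/2048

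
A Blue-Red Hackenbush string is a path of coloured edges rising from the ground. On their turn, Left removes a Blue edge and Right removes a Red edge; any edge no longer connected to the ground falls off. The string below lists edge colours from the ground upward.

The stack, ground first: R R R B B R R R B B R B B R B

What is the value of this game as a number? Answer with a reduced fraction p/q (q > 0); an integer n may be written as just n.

Recurse on prefixes of the 15-edge string R R R B B R R R B B R B B R B:
val_1 [R]  L=[none]  R=[0]  ⇒ -1
val_2 [RR]  L=[none]  R=[-1,0]  ⇒ -2
val_3 [RRR]  L=[none]  R=[-2,-1,0]  ⇒ -3
val_4 [RRRB]  L=[-3]  R=[-2,-1,0]  ⇒ -5/2
val_5 [RRRBB]  L=[-3,-5/2]  R=[-2,-1,0]  ⇒ -9/4
val_6 [RRRBBR]  L=[-3,-5/2]  R=[-9/4,-2,-1,0]  ⇒ -19/8
val_7 [RRRBBRR]  L=[-3,-5/2]  R=[-19/8,-9/4,-2,-1,0]  ⇒ -39/16
val_8 [RRRBBRRR]  L=[-3,-5/2]  R=[-39/16,-19/8,-9/4,-2,-1,0]  ⇒ -79/32
val_9 [RRRBBRRRB]  L=[-3,-5/2,-79/32]  R=[-39/16,-19/8,-9/4,-2,-1,0]  ⇒ -157/64
val_10 [RRRBBRRRBB]  L=[-3,-5/2,-79/32,-157/64]  R=[-39/16,-19/8,-9/4,-2,-1,0]  ⇒ -313/128
val_11 [RRRBBRRRBBR]  L=[-3,-5/2,-79/32,-157/64]  R=[-313/128,-39/16,-19/8,-9/4,-2,-1,0]  ⇒ -627/256
val_12 [RRRBBRRRBBRB]  L=[-3,-5/2,-79/32,-157/64,-627/256]  R=[-313/128,-39/16,-19/8,-9/4,-2,-1,0]  ⇒ -1253/512
val_13 [RRRBBRRRBBRBB]  L=[-3,-5/2,-79/32,-157/64,-627/256,-1253/512]  R=[-313/128,-39/16,-19/8,-9/4,-2,-1,0]  ⇒ -2505/1024
val_14 [RRRBBRRRBBRBBR]  L=[-3,-5/2,-79/32,-157/64,-627/256,-1253/512]  R=[-2505/1024,-313/128,-39/16,-19/8,-9/4,-2,-1,0]  ⇒ -5011/2048
val_15 [RRRBBRRRBBRBBRB]  L=[-3,-5/2,-79/32,-157/64,-627/256,-1253/512,-5011/2048]  R=[-2505/1024,-313/128,-39/16,-19/8,-9/4,-2,-1,0]  ⇒ -10021/4096

-10021/4096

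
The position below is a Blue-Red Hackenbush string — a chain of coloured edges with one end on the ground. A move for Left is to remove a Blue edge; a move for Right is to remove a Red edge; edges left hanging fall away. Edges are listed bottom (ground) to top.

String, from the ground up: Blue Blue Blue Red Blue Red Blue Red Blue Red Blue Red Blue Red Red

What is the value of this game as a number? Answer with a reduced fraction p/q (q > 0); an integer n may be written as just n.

10921/4096

Recurse on prefixes of the 15-edge string Blue Blue Blue Red Blue Red Blue Red Blue Red Blue Red Blue Red Red:
step 1: add Blue to get B; options L={ 0 } R={ · } so 1
step 2: add Blue to get BB; options L={ 0; 1 } R={ · } so 2
step 3: add Blue to get BBB; options L={ 0; 1; 2 } R={ · } so 3
step 4: add Red to get BBBR; options L={ 0; 1; 2 } R={ 3 } so 5/2
step 5: add Blue to get BBBRB; options L={ 0; 1; 2; 5/2 } R={ 3 } so 11/4
step 6: add Red to get BBBRBR; options L={ 0; 1; 2; 5/2 } R={ 11/4; 3 } so 21/8
step 7: add Blue to get BBBRBRB; options L={ 0; 1; 2; 5/2; 21/8 } R={ 11/4; 3 } so 43/16
step 8: add Red to get BBBRBRBR; options L={ 0; 1; 2; 5/2; 21/8 } R={ 43/16; 11/4; 3 } so 85/32
step 9: add Blue to get BBBRBRBRB; options L={ 0; 1; 2; 5/2; 21/8; 85/32 } R={ 43/16; 11/4; 3 } so 171/64
step 10: add Red to get BBBRBRBRBR; options L={ 0; 1; 2; 5/2; 21/8; 85/32 } R={ 171/64; 43/16; 11/4; 3 } so 341/128
step 11: add Blue to get BBBRBRBRBRB; options L={ 0; 1; 2; 5/2; 21/8; 85/32; 341/128 } R={ 171/64; 43/16; 11/4; 3 } so 683/256
step 12: add Red to get BBBRBRBRBRBR; options L={ 0; 1; 2; 5/2; 21/8; 85/32; 341/128 } R={ 683/256; 171/64; 43/16; 11/4; 3 } so 1365/512
step 13: add Blue to get BBBRBRBRBRBRB; options L={ 0; 1; 2; 5/2; 21/8; 85/32; 341/128; 1365/512 } R={ 683/256; 171/64; 43/16; 11/4; 3 } so 2731/1024
step 14: add Red to get BBBRBRBRBRBRBR; options L={ 0; 1; 2; 5/2; 21/8; 85/32; 341/128; 1365/512 } R={ 2731/1024; 683/256; 171/64; 43/16; 11/4; 3 } so 5461/2048
step 15: add Red to get BBBRBRBRBRBRBRR; options L={ 0; 1; 2; 5/2; 21/8; 85/32; 341/128; 1365/512 } R={ 5461/2048; 2731/1024; 683/256; 171/64; 43/16; 11/4; 3 } so 10921/4096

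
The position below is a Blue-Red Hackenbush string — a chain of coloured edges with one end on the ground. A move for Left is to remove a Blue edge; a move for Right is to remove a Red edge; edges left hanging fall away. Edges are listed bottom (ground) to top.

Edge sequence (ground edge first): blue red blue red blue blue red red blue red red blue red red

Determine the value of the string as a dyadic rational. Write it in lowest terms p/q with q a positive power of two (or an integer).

step 1: add blue to get b; options L={ 0 } R={ ∅ } ⇒ 1
step 2: add red to get br; options L={ 0 } R={ 1 } ⇒ 1/2
step 3: add blue to get brb; options L={ 0 1/2 } R={ 1 } ⇒ 3/4
step 4: add red to get brbr; options L={ 0 1/2 } R={ 3/4 1 } ⇒ 5/8
step 5: add blue to get brbrb; options L={ 0 1/2 5/8 } R={ 3/4 1 } ⇒ 11/16
step 6: add blue to get brbrbb; options L={ 0 1/2 5/8 11/16 } R={ 3/4 1 } ⇒ 23/32
step 7: add red to get brbrbbr; options L={ 0 1/2 5/8 11/16 } R={ 23/32 3/4 1 } ⇒ 45/64
step 8: add red to get brbrbbrr; options L={ 0 1/2 5/8 11/16 } R={ 45/64 23/32 3/4 1 } ⇒ 89/128
step 9: add blue to get brbrbbrrb; options L={ 0 1/2 5/8 11/16 89/128 } R={ 45/64 23/32 3/4 1 } ⇒ 179/256
step 10: add red to get brbrbbrrbr; options L={ 0 1/2 5/8 11/16 89/128 } R={ 179/256 45/64 23/32 3/4 1 } ⇒ 357/512
step 11: add red to get brbrbbrrbrr; options L={ 0 1/2 5/8 11/16 89/128 } R={ 357/512 179/256 45/64 23/32 3/4 1 } ⇒ 713/1024
step 12: add blue to get brbrbbrrbrrb; options L={ 0 1/2 5/8 11/16 89/128 713/1024 } R={ 357/512 179/256 45/64 23/32 3/4 1 } ⇒ 1427/2048
step 13: add red to get brbrbbrrbrrbr; options L={ 0 1/2 5/8 11/16 89/128 713/1024 } R={ 1427/2048 357/512 179/256 45/64 23/32 3/4 1 } ⇒ 2853/4096
step 14: add red to get brbrbbrrbrrbrr; options L={ 0 1/2 5/8 11/16 89/128 713/1024 } R={ 2853/4096 1427/2048 357/512 179/256 45/64 23/32 3/4 1 } ⇒ 5705/8192

5705/8192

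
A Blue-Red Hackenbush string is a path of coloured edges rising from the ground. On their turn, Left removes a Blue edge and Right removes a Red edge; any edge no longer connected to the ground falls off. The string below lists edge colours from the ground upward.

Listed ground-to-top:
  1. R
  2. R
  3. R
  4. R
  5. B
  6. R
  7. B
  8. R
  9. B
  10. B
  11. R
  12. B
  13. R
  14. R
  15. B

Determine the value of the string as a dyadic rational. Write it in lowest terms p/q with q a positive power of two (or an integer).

Prefix values for R R R R B R B R B B R B R R B via {L|R} + simplicity:
v_1 [R]  L=[—]  R=[0]  → -1
v_2 [RR]  L=[—]  R=[-1; 0]  → -2
v_3 [RRR]  L=[—]  R=[-2; -1; 0]  → -3
v_4 [RRRR]  L=[—]  R=[-3; -2; -1; 0]  → -4
v_5 [RRRRB]  L=[-4]  R=[-3; -2; -1; 0]  → -7/2
v_6 [RRRRBR]  L=[-4]  R=[-7/2; -3; -2; -1; 0]  → -15/4
v_7 [RRRRBRB]  L=[-4; -15/4]  R=[-7/2; -3; -2; -1; 0]  → -29/8
v_8 [RRRRBRBR]  L=[-4; -15/4]  R=[-29/8; -7/2; -3; -2; -1; 0]  → -59/16
v_9 [RRRRBRBRB]  L=[-4; -15/4; -59/16]  R=[-29/8; -7/2; -3; -2; -1; 0]  → -117/32
v_10 [RRRRBRBRBB]  L=[-4; -15/4; -59/16; -117/32]  R=[-29/8; -7/2; -3; -2; -1; 0]  → -233/64
v_11 [RRRRBRBRBBR]  L=[-4; -15/4; -59/16; -117/32]  R=[-233/64; -29/8; -7/2; -3; -2; -1; 0]  → -467/128
v_12 [RRRRBRBRBBRB]  L=[-4; -15/4; -59/16; -117/32; -467/128]  R=[-233/64; -29/8; -7/2; -3; -2; -1; 0]  → -933/256
v_13 [RRRRBRBRBBRBR]  L=[-4; -15/4; -59/16; -117/32; -467/128]  R=[-933/256; -233/64; -29/8; -7/2; -3; -2; -1; 0]  → -1867/512
v_14 [RRRRBRBRBBRBRR]  L=[-4; -15/4; -59/16; -117/32; -467/128]  R=[-1867/512; -933/256; -233/64; -29/8; -7/2; -3; -2; -1; 0]  → -3735/1024
v_15 [RRRRBRBRBBRBRRB]  L=[-4; -15/4; -59/16; -117/32; -467/128; -3735/1024]  R=[-1867/512; -933/256; -233/64; -29/8; -7/2; -3; -2; -1; 0]  → -7469/2048

-7469/2048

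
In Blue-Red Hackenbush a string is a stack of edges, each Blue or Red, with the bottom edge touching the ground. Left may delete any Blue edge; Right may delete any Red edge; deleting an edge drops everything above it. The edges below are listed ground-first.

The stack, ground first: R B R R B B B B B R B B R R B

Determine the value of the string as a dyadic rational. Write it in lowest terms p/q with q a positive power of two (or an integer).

edge 1 of 15 (R): { · | 0 } — -1
edge 2 of 15 (B): { -1 | 0 } — -1/2
edge 3 of 15 (R): { -1 | -1/2; 0 } — -3/4
edge 4 of 15 (R): { -1 | -3/4; -1/2; 0 } — -7/8
edge 5 of 15 (B): { -1; -7/8 | -3/4; -1/2; 0 } — -13/16
edge 6 of 15 (B): { -1; -7/8; -13/16 | -3/4; -1/2; 0 } — -25/32
edge 7 of 15 (B): { -1; -7/8; -13/16; -25/32 | -3/4; -1/2; 0 } — -49/64
edge 8 of 15 (B): { -1; -7/8; -13/16; -25/32; -49/64 | -3/4; -1/2; 0 } — -97/128
edge 9 of 15 (B): { -1; -7/8; -13/16; -25/32; -49/64; -97/128 | -3/4; -1/2; 0 } — -193/256
edge 10 of 15 (R): { -1; -7/8; -13/16; -25/32; -49/64; -97/128 | -193/256; -3/4; -1/2; 0 } — -387/512
edge 11 of 15 (B): { -1; -7/8; -13/16; -25/32; -49/64; -97/128; -387/512 | -193/256; -3/4; -1/2; 0 } — -773/1024
edge 12 of 15 (B): { -1; -7/8; -13/16; -25/32; -49/64; -97/128; -387/512; -773/1024 | -193/256; -3/4; -1/2; 0 } — -1545/2048
edge 13 of 15 (R): { -1; -7/8; -13/16; -25/32; -49/64; -97/128; -387/512; -773/1024 | -1545/2048; -193/256; -3/4; -1/2; 0 } — -3091/4096
edge 14 of 15 (R): { -1; -7/8; -13/16; -25/32; -49/64; -97/128; -387/512; -773/1024 | -3091/4096; -1545/2048; -193/256; -3/4; -1/2; 0 } — -6183/8192
edge 15 of 15 (B): { -1; -7/8; -13/16; -25/32; -49/64; -97/128; -387/512; -773/1024; -6183/8192 | -3091/4096; -1545/2048; -193/256; -3/4; -1/2; 0 } — -12365/16384

-12365/16384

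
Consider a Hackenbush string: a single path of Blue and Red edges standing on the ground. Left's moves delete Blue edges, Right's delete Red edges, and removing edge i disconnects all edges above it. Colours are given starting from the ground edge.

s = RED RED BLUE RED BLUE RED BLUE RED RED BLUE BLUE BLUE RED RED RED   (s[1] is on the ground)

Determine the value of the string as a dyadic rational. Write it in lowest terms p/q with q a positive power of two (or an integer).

Build v(s[:k]) for k = 1..15, string s = RED RED BLUE RED BLUE RED BLUE RED RED BLUE BLUE BLUE RED RED RED.
R: Left { (no moves) }, Right { 0 } → simplest -1
RR: Left { (no moves) }, Right { -1; 0 } → simplest -2
RRB: Left { -2 }, Right { -1; 0 } → simplest -3/2
RRBR: Left { -2 }, Right { -3/2; -1; 0 } → simplest -7/4
RRBRB: Left { -2; -7/4 }, Right { -3/2; -1; 0 } → simplest -13/8
RRBRBR: Left { -2; -7/4 }, Right { -13/8; -3/2; -1; 0 } → simplest -27/16
RRBRBRB: Left { -2; -7/4; -27/16 }, Right { -13/8; -3/2; -1; 0 } → simplest -53/32
RRBRBRBR: Left { -2; -7/4; -27/16 }, Right { -53/32; -13/8; -3/2; -1; 0 } → simplest -107/64
RRBRBRBRR: Left { -2; -7/4; -27/16 }, Right { -107/64; -53/32; -13/8; -3/2; -1; 0 } → simplest -215/128
RRBRBRBRRB: Left { -2; -7/4; -27/16; -215/128 }, Right { -107/64; -53/32; -13/8; -3/2; -1; 0 } → simplest -429/256
RRBRBRBRRBB: Left { -2; -7/4; -27/16; -215/128; -429/256 }, Right { -107/64; -53/32; -13/8; -3/2; -1; 0 } → simplest -857/512
RRBRBRBRRBBB: Left { -2; -7/4; -27/16; -215/128; -429/256; -857/512 }, Right { -107/64; -53/32; -13/8; -3/2; -1; 0 } → simplest -1713/1024
RRBRBRBRRBBBR: Left { -2; -7/4; -27/16; -215/128; -429/256; -857/512 }, Right { -1713/1024; -107/64; -53/32; -13/8; -3/2; -1; 0 } → simplest -3427/2048
RRBRBRBRRBBBRR: Left { -2; -7/4; -27/16; -215/128; -429/256; -857/512 }, Right { -3427/2048; -1713/1024; -107/64; -53/32; -13/8; -3/2; -1; 0 } → simplest -6855/4096
RRBRBRBRRBBBRRR: Left { -2; -7/4; -27/16; -215/128; -429/256; -857/512 }, Right { -6855/4096; -3427/2048; -1713/1024; -107/64; -53/32; -13/8; -3/2; -1; 0 } → simplest -13711/8192

-13711/8192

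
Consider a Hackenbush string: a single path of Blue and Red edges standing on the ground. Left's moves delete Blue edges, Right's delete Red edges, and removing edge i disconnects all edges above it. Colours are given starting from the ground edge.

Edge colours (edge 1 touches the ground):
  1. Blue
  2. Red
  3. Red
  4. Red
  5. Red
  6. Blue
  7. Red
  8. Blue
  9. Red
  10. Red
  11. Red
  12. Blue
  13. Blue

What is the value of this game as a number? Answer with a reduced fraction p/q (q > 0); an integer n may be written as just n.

Prefix values for Blue Red Red Red Red Blue Red Blue Red Red Red Blue Blue via {L|R} + simplicity:
B: Left { 0 }, Right { (no moves) } -> simplest 1
BR: Left { 0 }, Right { 1 } -> simplest 1/2
BRR: Left { 0 }, Right { 1/2, 1 } -> simplest 1/4
BRRR: Left { 0 }, Right { 1/4, 1/2, 1 } -> simplest 1/8
BRRRR: Left { 0 }, Right { 1/8, 1/4, 1/2, 1 } -> simplest 1/16
BRRRRB: Left { 0, 1/16 }, Right { 1/8, 1/4, 1/2, 1 } -> simplest 3/32
BRRRRBR: Left { 0, 1/16 }, Right { 3/32, 1/8, 1/4, 1/2, 1 } -> simplest 5/64
BRRRRBRB: Left { 0, 1/16, 5/64 }, Right { 3/32, 1/8, 1/4, 1/2, 1 } -> simplest 11/128
BRRRRBRBR: Left { 0, 1/16, 5/64 }, Right { 11/128, 3/32, 1/8, 1/4, 1/2, 1 } -> simplest 21/256
BRRRRBRBRR: Left { 0, 1/16, 5/64 }, Right { 21/256, 11/128, 3/32, 1/8, 1/4, 1/2, 1 } -> simplest 41/512
BRRRRBRBRRR: Left { 0, 1/16, 5/64 }, Right { 41/512, 21/256, 11/128, 3/32, 1/8, 1/4, 1/2, 1 } -> simplest 81/1024
BRRRRBRBRRRB: Left { 0, 1/16, 5/64, 81/1024 }, Right { 41/512, 21/256, 11/128, 3/32, 1/8, 1/4, 1/2, 1 } -> simplest 163/2048
BRRRRBRBRRRBB: Left { 0, 1/16, 5/64, 81/1024, 163/2048 }, Right { 41/512, 21/256, 11/128, 3/32, 1/8, 1/4, 1/2, 1 } -> simplest 327/4096

327/4096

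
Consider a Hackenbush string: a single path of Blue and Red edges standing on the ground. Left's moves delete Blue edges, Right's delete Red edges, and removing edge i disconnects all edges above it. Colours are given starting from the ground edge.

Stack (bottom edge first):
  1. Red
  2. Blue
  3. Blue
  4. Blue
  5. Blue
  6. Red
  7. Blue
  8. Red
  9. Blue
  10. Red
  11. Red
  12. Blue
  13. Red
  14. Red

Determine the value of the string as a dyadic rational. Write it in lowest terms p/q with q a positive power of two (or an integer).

Prefix values for Red Blue Blue Blue Blue Red Blue Red Blue Red Red Blue Red Red via {L|R} + simplicity:
val_1 [R]  L=[]  R=[0]  => -1
val_2 [RB]  L=[-1]  R=[0]  => -1/2
val_3 [RBB]  L=[-1 -1/2]  R=[0]  => -1/4
val_4 [RBBB]  L=[-1 -1/2 -1/4]  R=[0]  => -1/8
val_5 [RBBBB]  L=[-1 -1/2 -1/4 -1/8]  R=[0]  => -1/16
val_6 [RBBBBR]  L=[-1 -1/2 -1/4 -1/8]  R=[-1/16 0]  => -3/32
val_7 [RBBBBRB]  L=[-1 -1/2 -1/4 -1/8 -3/32]  R=[-1/16 0]  => -5/64
val_8 [RBBBBRBR]  L=[-1 -1/2 -1/4 -1/8 -3/32]  R=[-5/64 -1/16 0]  => -11/128
val_9 [RBBBBRBRB]  L=[-1 -1/2 -1/4 -1/8 -3/32 -11/128]  R=[-5/64 -1/16 0]  => -21/256
val_10 [RBBBBRBRBR]  L=[-1 -1/2 -1/4 -1/8 -3/32 -11/128]  R=[-21/256 -5/64 -1/16 0]  => -43/512
val_11 [RBBBBRBRBRR]  L=[-1 -1/2 -1/4 -1/8 -3/32 -11/128]  R=[-43/512 -21/256 -5/64 -1/16 0]  => -87/1024
val_12 [RBBBBRBRBRRB]  L=[-1 -1/2 -1/4 -1/8 -3/32 -11/128 -87/1024]  R=[-43/512 -21/256 -5/64 -1/16 0]  => -173/2048
val_13 [RBBBBRBRBRRBR]  L=[-1 -1/2 -1/4 -1/8 -3/32 -11/128 -87/1024]  R=[-173/2048 -43/512 -21/256 -5/64 -1/16 0]  => -347/4096
val_14 [RBBBBRBRBRRBRR]  L=[-1 -1/2 -1/4 -1/8 -3/32 -11/128 -87/1024]  R=[-347/4096 -173/2048 -43/512 -21/256 -5/64 -1/16 0]  => -695/8192

-695/8192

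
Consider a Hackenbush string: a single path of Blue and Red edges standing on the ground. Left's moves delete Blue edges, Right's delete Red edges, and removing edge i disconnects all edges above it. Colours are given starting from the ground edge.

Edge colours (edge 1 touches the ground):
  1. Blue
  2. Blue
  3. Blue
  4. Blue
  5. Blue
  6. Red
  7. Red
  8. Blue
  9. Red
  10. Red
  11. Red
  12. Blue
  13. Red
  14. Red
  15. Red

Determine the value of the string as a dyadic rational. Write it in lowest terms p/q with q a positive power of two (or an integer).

4369/1024

Build G(s[:k]) for k = 1..15, string s = Blue Blue Blue Blue Blue Red Red Blue Red Red Red Blue Red Red Red.
B: Left { 0 }, Right { ∅ } -> simplest 1
BB: Left { 0, 1 }, Right { ∅ } -> simplest 2
BBB: Left { 0, 1, 2 }, Right { ∅ } -> simplest 3
BBBB: Left { 0, 1, 2, 3 }, Right { ∅ } -> simplest 4
BBBBB: Left { 0, 1, 2, 3, 4 }, Right { ∅ } -> simplest 5
BBBBBR: Left { 0, 1, 2, 3, 4 }, Right { 5 } -> simplest 9/2
BBBBBRR: Left { 0, 1, 2, 3, 4 }, Right { 9/2, 5 } -> simplest 17/4
BBBBBRRB: Left { 0, 1, 2, 3, 4, 17/4 }, Right { 9/2, 5 } -> simplest 35/8
BBBBBRRBR: Left { 0, 1, 2, 3, 4, 17/4 }, Right { 35/8, 9/2, 5 } -> simplest 69/16
BBBBBRRBRR: Left { 0, 1, 2, 3, 4, 17/4 }, Right { 69/16, 35/8, 9/2, 5 } -> simplest 137/32
BBBBBRRBRRR: Left { 0, 1, 2, 3, 4, 17/4 }, Right { 137/32, 69/16, 35/8, 9/2, 5 } -> simplest 273/64
BBBBBRRBRRRB: Left { 0, 1, 2, 3, 4, 17/4, 273/64 }, Right { 137/32, 69/16, 35/8, 9/2, 5 } -> simplest 547/128
BBBBBRRBRRRBR: Left { 0, 1, 2, 3, 4, 17/4, 273/64 }, Right { 547/128, 137/32, 69/16, 35/8, 9/2, 5 } -> simplest 1093/256
BBBBBRRBRRRBRR: Left { 0, 1, 2, 3, 4, 17/4, 273/64 }, Right { 1093/256, 547/128, 137/32, 69/16, 35/8, 9/2, 5 } -> simplest 2185/512
BBBBBRRBRRRBRRR: Left { 0, 1, 2, 3, 4, 17/4, 273/64 }, Right { 2185/512, 1093/256, 547/128, 137/32, 69/16, 35/8, 9/2, 5 } -> simplest 4369/1024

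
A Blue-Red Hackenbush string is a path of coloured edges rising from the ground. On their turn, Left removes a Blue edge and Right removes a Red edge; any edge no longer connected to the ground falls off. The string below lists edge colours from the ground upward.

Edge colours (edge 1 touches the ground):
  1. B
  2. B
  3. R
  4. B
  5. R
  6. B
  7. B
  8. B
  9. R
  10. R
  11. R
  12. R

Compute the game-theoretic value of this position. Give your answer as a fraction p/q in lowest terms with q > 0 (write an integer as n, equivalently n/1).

Recurse on prefixes of the 12-edge string B B R B R B B B R R R R:
step 1: add B to get B; options L={ 0 } R={ (no moves) } gives 1
step 2: add B to get BB; options L={ 0; 1 } R={ (no moves) } gives 2
step 3: add R to get BBR; options L={ 0; 1 } R={ 2 } gives 3/2
step 4: add B to get BBRB; options L={ 0; 1; 3/2 } R={ 2 } gives 7/4
step 5: add R to get BBRBR; options L={ 0; 1; 3/2 } R={ 7/4; 2 } gives 13/8
step 6: add B to get BBRBRB; options L={ 0; 1; 3/2; 13/8 } R={ 7/4; 2 } gives 27/16
step 7: add B to get BBRBRBB; options L={ 0; 1; 3/2; 13/8; 27/16 } R={ 7/4; 2 } gives 55/32
step 8: add B to get BBRBRBBB; options L={ 0; 1; 3/2; 13/8; 27/16; 55/32 } R={ 7/4; 2 } gives 111/64
step 9: add R to get BBRBRBBBR; options L={ 0; 1; 3/2; 13/8; 27/16; 55/32 } R={ 111/64; 7/4; 2 } gives 221/128
step 10: add R to get BBRBRBBBRR; options L={ 0; 1; 3/2; 13/8; 27/16; 55/32 } R={ 221/128; 111/64; 7/4; 2 } gives 441/256
step 11: add R to get BBRBRBBBRRR; options L={ 0; 1; 3/2; 13/8; 27/16; 55/32 } R={ 441/256; 221/128; 111/64; 7/4; 2 } gives 881/512
step 12: add R to get BBRBRBBBRRRR; options L={ 0; 1; 3/2; 13/8; 27/16; 55/32 } R={ 881/512; 441/256; 221/128; 111/64; 7/4; 2 } gives 1761/1024

1761/1024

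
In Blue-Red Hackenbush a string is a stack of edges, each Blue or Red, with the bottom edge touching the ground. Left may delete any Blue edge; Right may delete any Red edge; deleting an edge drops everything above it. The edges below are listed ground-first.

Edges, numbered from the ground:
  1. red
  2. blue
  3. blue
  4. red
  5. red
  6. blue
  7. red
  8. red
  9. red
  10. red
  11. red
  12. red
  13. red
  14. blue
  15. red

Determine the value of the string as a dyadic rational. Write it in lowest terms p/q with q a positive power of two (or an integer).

-7163/16384

Recurse on prefixes of the 15-edge string red blue blue red red blue red red red red red red red blue red:
val_1 [r]  L=[none]  R=[0]  = -1
val_2 [rb]  L=[-1]  R=[0]  = -1/2
val_3 [rbb]  L=[-1; -1/2]  R=[0]  = -1/4
val_4 [rbbr]  L=[-1; -1/2]  R=[-1/4; 0]  = -3/8
val_5 [rbbrr]  L=[-1; -1/2]  R=[-3/8; -1/4; 0]  = -7/16
val_6 [rbbrrb]  L=[-1; -1/2; -7/16]  R=[-3/8; -1/4; 0]  = -13/32
val_7 [rbbrrbr]  L=[-1; -1/2; -7/16]  R=[-13/32; -3/8; -1/4; 0]  = -27/64
val_8 [rbbrrbrr]  L=[-1; -1/2; -7/16]  R=[-27/64; -13/32; -3/8; -1/4; 0]  = -55/128
val_9 [rbbrrbrrr]  L=[-1; -1/2; -7/16]  R=[-55/128; -27/64; -13/32; -3/8; -1/4; 0]  = -111/256
val_10 [rbbrrbrrrr]  L=[-1; -1/2; -7/16]  R=[-111/256; -55/128; -27/64; -13/32; -3/8; -1/4; 0]  = -223/512
val_11 [rbbrrbrrrrr]  L=[-1; -1/2; -7/16]  R=[-223/512; -111/256; -55/128; -27/64; -13/32; -3/8; -1/4; 0]  = -447/1024
val_12 [rbbrrbrrrrrr]  L=[-1; -1/2; -7/16]  R=[-447/1024; -223/512; -111/256; -55/128; -27/64; -13/32; -3/8; -1/4; 0]  = -895/2048
val_13 [rbbrrbrrrrrrr]  L=[-1; -1/2; -7/16]  R=[-895/2048; -447/1024; -223/512; -111/256; -55/128; -27/64; -13/32; -3/8; -1/4; 0]  = -1791/4096
val_14 [rbbrrbrrrrrrrb]  L=[-1; -1/2; -7/16; -1791/4096]  R=[-895/2048; -447/1024; -223/512; -111/256; -55/128; -27/64; -13/32; -3/8; -1/4; 0]  = -3581/8192
val_15 [rbbrrbrrrrrrrbr]  L=[-1; -1/2; -7/16; -1791/4096]  R=[-3581/8192; -895/2048; -447/1024; -223/512; -111/256; -55/128; -27/64; -13/32; -3/8; -1/4; 0]  = -7163/16384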